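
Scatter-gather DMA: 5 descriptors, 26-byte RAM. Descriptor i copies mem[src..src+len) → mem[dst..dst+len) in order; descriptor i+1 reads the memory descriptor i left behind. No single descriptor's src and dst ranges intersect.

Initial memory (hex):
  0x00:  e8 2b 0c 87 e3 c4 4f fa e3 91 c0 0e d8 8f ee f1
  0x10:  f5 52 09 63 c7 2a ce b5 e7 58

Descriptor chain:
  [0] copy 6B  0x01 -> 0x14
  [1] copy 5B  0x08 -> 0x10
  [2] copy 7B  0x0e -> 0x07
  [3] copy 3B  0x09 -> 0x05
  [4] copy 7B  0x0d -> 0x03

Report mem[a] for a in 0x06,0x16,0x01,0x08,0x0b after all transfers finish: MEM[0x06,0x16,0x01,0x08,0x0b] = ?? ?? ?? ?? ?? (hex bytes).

MEM[0x06,0x16,0x01,0x08,0x0b] = e3 87 2b c0 c0

  after D0: wrote 6B at 0x14 = 2b0c87e3c44f
  after D1: wrote 5B at 0x10 = e391c00ed8
  after D2: wrote 7B at 0x07 = eef1e391c00ed8
  after D3: wrote 3B at 0x05 = e391c0
  after D4: wrote 7B at 0x03 = d8eef1e391c00e
query mem[0x06]=0xe3, mem[0x16]=0x87, mem[0x01]=0x2b, mem[0x08]=0xc0, mem[0x0b]=0xc0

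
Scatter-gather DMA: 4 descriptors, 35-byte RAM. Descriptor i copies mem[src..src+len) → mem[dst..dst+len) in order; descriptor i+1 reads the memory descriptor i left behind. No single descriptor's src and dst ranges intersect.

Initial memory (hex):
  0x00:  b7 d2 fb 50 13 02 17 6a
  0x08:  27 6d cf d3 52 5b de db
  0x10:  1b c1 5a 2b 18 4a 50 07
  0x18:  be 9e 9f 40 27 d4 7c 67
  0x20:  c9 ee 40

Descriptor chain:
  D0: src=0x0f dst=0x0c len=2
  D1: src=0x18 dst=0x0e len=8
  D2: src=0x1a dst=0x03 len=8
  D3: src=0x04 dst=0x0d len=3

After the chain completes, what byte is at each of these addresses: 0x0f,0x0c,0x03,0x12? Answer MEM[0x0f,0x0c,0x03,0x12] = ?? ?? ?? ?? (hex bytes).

  after D0: wrote 2B at 0x0c = db1b
  after D1: wrote 8B at 0x0e = be9e9f4027d47c67
  after D2: wrote 8B at 0x03 = 9f4027d47c67c9ee
  after D3: wrote 3B at 0x0d = 4027d4
query mem[0x0f]=0xd4, mem[0x0c]=0xdb, mem[0x03]=0x9f, mem[0x12]=0x27

MEM[0x0f,0x0c,0x03,0x12] = d4 db 9f 27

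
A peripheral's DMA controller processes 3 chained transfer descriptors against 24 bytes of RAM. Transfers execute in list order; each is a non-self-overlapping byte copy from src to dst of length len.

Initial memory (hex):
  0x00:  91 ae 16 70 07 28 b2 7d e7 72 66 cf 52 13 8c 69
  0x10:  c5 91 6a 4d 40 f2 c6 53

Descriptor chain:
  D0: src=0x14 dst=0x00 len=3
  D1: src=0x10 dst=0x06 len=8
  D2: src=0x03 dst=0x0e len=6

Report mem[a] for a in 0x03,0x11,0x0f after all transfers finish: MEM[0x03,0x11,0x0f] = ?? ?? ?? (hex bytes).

MEM[0x03,0x11,0x0f] = 70 c5 07

  after D0: wrote 3B at 0x00 = 40f2c6
  after D1: wrote 8B at 0x06 = c5916a4d40f2c653
  after D2: wrote 6B at 0x0e = 700728c5916a
query mem[0x03]=0x70, mem[0x11]=0xc5, mem[0x0f]=0x07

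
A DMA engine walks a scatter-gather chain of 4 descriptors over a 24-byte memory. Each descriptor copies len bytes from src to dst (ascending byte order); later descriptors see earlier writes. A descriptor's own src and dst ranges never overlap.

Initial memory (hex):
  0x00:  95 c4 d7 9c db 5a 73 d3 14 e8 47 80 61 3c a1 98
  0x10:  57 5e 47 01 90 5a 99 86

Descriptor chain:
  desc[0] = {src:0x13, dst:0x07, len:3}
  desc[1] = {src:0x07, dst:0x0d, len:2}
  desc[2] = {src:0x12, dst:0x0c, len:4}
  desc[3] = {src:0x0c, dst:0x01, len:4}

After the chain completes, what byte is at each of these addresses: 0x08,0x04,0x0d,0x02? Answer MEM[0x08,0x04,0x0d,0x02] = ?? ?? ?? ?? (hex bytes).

  after D0: wrote 3B at 0x07 = 01905a
  after D1: wrote 2B at 0x0d = 0190
  after D2: wrote 4B at 0x0c = 4701905a
  after D3: wrote 4B at 0x01 = 4701905a
query mem[0x08]=0x90, mem[0x04]=0x5a, mem[0x0d]=0x01, mem[0x02]=0x01

MEM[0x08,0x04,0x0d,0x02] = 90 5a 01 01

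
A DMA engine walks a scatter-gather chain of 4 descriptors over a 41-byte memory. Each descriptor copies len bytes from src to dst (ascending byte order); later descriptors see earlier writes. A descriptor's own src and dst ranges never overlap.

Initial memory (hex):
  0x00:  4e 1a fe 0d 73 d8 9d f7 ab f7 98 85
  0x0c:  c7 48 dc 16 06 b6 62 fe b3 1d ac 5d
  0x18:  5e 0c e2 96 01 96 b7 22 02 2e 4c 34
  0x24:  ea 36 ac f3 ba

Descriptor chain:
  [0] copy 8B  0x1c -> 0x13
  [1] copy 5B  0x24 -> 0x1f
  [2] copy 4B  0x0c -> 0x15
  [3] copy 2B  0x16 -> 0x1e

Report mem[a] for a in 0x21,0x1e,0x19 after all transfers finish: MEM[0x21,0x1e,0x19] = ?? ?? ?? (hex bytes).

#0 dst[0x13+8] := {0x01,0x96,0xb7,0x22,0x02,0x2e,0x4c,0x34}
#1 dst[0x1f+5] := {0xea,0x36,0xac,0xf3,0xba}
#2 dst[0x15+4] := {0xc7,0x48,0xdc,0x16}
#3 dst[0x1e+2] := {0x48,0xdc}
query mem[0x21]=0xac, mem[0x1e]=0x48, mem[0x19]=0x4c

MEM[0x21,0x1e,0x19] = ac 48 4c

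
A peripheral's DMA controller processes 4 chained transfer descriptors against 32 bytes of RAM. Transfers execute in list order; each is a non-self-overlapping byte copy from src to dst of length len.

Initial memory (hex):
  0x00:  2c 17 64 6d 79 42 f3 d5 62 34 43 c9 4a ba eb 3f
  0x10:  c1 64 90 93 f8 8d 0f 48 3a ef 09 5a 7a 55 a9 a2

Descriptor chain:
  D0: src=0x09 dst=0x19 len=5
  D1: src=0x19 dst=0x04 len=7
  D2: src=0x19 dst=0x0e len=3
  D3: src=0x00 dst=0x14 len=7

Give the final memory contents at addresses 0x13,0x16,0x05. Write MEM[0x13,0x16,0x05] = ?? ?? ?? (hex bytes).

[0] 0x09->0x19 len=5 : 34 43 c9 4a ba
[1] 0x19->0x04 len=7 : 34 43 c9 4a ba a9 a2
[2] 0x19->0x0e len=3 : 34 43 c9
[3] 0x00->0x14 len=7 : 2c 17 64 6d 34 43 c9
query mem[0x13]=0x93, mem[0x16]=0x64, mem[0x05]=0x43

MEM[0x13,0x16,0x05] = 93 64 43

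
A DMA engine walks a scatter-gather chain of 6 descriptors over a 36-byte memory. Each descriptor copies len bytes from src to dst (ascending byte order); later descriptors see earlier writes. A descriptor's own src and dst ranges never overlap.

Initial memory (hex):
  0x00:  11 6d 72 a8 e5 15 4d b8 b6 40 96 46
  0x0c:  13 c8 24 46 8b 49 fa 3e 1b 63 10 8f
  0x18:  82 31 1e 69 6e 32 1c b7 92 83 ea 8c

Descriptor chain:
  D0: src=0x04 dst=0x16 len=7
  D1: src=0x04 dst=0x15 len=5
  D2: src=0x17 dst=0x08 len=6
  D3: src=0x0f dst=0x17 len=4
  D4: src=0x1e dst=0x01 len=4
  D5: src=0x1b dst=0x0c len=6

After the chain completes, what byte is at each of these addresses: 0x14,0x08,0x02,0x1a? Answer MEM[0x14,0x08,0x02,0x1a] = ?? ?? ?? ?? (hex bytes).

MEM[0x14,0x08,0x02,0x1a] = 1b 4d b7 fa

#0 dst[0x16+7] := {0xe5,0x15,0x4d,0xb8,0xb6,0x40,0x96}
#1 dst[0x15+5] := {0xe5,0x15,0x4d,0xb8,0xb6}
#2 dst[0x08+6] := {0x4d,0xb8,0xb6,0xb6,0x40,0x96}
#3 dst[0x17+4] := {0x46,0x8b,0x49,0xfa}
#4 dst[0x01+4] := {0x1c,0xb7,0x92,0x83}
#5 dst[0x0c+6] := {0x40,0x96,0x32,0x1c,0xb7,0x92}
query mem[0x14]=0x1b, mem[0x08]=0x4d, mem[0x02]=0xb7, mem[0x1a]=0xfa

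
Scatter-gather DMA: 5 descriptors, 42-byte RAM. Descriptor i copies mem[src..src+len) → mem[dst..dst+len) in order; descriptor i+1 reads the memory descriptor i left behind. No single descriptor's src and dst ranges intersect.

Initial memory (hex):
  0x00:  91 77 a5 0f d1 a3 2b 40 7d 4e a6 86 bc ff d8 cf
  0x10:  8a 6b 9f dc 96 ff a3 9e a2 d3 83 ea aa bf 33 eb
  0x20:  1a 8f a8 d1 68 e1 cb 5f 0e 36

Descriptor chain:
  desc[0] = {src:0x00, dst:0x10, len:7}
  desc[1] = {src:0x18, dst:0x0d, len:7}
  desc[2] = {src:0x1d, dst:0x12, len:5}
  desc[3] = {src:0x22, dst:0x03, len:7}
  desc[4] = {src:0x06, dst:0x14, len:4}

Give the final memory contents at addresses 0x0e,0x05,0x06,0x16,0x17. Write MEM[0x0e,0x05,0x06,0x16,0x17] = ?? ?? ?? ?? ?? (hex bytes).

MEM[0x0e,0x05,0x06,0x16,0x17] = d3 68 e1 5f 0e

[0] 0x00->0x10 len=7 : 91 77 a5 0f d1 a3 2b
[1] 0x18->0x0d len=7 : a2 d3 83 ea aa bf 33
[2] 0x1d->0x12 len=5 : bf 33 eb 1a 8f
[3] 0x22->0x03 len=7 : a8 d1 68 e1 cb 5f 0e
[4] 0x06->0x14 len=4 : e1 cb 5f 0e
query mem[0x0e]=0xd3, mem[0x05]=0x68, mem[0x06]=0xe1, mem[0x16]=0x5f, mem[0x17]=0x0e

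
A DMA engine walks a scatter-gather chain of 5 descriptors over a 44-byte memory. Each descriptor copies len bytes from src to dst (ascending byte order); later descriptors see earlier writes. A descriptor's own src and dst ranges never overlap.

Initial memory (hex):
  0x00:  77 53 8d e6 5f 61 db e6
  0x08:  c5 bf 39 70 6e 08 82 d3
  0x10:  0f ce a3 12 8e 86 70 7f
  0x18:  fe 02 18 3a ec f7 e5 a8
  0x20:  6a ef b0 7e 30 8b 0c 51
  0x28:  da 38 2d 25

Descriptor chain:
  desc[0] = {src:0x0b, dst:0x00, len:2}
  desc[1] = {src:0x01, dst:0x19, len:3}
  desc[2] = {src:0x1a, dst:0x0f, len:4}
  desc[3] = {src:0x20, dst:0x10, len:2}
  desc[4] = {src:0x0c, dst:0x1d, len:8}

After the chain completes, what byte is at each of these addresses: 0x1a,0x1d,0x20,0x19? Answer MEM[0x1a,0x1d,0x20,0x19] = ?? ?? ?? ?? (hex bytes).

MEM[0x1a,0x1d,0x20,0x19] = 8d 6e 8d 6e

D0: mem[0x00..0x01] <- [70 6e]
D1: mem[0x19..0x1b] <- [6e 8d e6]
D2: mem[0x0f..0x12] <- [8d e6 ec f7]
D3: mem[0x10..0x11] <- [6a ef]
D4: mem[0x1d..0x24] <- [6e 08 82 8d 6a ef f7 12]
query mem[0x1a]=0x8d, mem[0x1d]=0x6e, mem[0x20]=0x8d, mem[0x19]=0x6e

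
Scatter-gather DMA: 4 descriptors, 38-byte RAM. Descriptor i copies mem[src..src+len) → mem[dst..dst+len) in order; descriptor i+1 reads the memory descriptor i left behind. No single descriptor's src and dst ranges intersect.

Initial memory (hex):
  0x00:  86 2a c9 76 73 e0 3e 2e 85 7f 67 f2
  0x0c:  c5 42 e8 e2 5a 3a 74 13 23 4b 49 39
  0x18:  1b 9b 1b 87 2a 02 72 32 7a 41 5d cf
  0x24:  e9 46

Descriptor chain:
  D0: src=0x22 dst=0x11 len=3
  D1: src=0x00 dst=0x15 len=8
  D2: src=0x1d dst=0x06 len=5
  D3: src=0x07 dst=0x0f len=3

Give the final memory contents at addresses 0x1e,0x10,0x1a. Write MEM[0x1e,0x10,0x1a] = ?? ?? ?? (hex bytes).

MEM[0x1e,0x10,0x1a] = 72 32 e0

D0: mem[0x11..0x13] <- [5d cf e9]
D1: mem[0x15..0x1c] <- [86 2a c9 76 73 e0 3e 2e]
D2: mem[0x06..0x0a] <- [02 72 32 7a 41]
D3: mem[0x0f..0x11] <- [72 32 7a]
query mem[0x1e]=0x72, mem[0x10]=0x32, mem[0x1a]=0xe0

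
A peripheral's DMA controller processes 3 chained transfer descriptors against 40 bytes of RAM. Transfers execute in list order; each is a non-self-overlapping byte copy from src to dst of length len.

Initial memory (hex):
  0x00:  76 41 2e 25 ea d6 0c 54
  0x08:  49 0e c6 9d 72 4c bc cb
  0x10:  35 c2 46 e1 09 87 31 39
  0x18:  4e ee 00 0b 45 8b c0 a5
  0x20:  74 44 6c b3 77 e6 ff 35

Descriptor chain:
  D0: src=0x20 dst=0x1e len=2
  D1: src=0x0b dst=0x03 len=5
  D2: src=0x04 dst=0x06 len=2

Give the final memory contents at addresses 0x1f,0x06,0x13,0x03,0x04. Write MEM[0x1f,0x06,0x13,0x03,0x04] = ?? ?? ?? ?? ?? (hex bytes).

  after D0: wrote 2B at 0x1e = 7444
  after D1: wrote 5B at 0x03 = 9d724cbccb
  after D2: wrote 2B at 0x06 = 724c
query mem[0x1f]=0x44, mem[0x06]=0x72, mem[0x13]=0xe1, mem[0x03]=0x9d, mem[0x04]=0x72

MEM[0x1f,0x06,0x13,0x03,0x04] = 44 72 e1 9d 72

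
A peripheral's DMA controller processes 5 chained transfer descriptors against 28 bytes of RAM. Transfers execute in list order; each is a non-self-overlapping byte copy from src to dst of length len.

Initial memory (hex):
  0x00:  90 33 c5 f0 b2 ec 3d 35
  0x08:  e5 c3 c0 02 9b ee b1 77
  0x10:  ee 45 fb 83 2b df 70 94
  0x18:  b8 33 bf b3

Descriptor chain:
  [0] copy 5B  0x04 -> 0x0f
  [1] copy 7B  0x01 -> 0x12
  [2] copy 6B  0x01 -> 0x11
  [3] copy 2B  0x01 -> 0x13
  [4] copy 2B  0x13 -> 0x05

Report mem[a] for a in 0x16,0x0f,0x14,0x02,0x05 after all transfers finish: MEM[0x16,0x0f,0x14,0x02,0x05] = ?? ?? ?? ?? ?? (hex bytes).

MEM[0x16,0x0f,0x14,0x02,0x05] = 3d b2 c5 c5 33

#0 dst[0x0f+5] := {0xb2,0xec,0x3d,0x35,0xe5}
#1 dst[0x12+7] := {0x33,0xc5,0xf0,0xb2,0xec,0x3d,0x35}
#2 dst[0x11+6] := {0x33,0xc5,0xf0,0xb2,0xec,0x3d}
#3 dst[0x13+2] := {0x33,0xc5}
#4 dst[0x05+2] := {0x33,0xc5}
query mem[0x16]=0x3d, mem[0x0f]=0xb2, mem[0x14]=0xc5, mem[0x02]=0xc5, mem[0x05]=0x33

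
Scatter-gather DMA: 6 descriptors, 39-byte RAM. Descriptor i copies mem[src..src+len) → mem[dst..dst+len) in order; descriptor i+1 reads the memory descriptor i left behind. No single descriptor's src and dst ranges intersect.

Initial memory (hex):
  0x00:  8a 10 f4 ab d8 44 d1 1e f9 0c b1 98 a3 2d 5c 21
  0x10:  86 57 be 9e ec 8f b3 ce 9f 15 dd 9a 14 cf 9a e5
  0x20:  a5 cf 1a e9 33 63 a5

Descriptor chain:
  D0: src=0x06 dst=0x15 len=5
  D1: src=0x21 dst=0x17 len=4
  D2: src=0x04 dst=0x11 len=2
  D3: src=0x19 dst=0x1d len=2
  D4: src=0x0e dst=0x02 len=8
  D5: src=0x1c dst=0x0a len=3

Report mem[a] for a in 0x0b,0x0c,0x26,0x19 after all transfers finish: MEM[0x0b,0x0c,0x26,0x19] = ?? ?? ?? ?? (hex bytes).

#0 dst[0x15+5] := {0xd1,0x1e,0xf9,0x0c,0xb1}
#1 dst[0x17+4] := {0xcf,0x1a,0xe9,0x33}
#2 dst[0x11+2] := {0xd8,0x44}
#3 dst[0x1d+2] := {0xe9,0x33}
#4 dst[0x02+8] := {0x5c,0x21,0x86,0xd8,0x44,0x9e,0xec,0xd1}
#5 dst[0x0a+3] := {0x14,0xe9,0x33}
query mem[0x0b]=0xe9, mem[0x0c]=0x33, mem[0x26]=0xa5, mem[0x19]=0xe9

MEM[0x0b,0x0c,0x26,0x19] = e9 33 a5 e9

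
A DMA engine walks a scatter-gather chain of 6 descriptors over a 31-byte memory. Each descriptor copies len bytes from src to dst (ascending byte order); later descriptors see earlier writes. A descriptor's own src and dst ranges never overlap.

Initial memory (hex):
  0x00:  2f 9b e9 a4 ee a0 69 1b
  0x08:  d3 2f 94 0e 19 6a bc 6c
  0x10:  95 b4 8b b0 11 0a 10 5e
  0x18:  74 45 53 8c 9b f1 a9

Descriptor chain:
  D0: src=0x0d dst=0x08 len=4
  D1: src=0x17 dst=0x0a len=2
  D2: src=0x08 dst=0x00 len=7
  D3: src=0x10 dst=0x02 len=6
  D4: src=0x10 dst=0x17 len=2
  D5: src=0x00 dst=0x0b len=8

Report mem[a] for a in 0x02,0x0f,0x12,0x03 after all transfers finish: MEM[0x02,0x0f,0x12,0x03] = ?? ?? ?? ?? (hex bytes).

MEM[0x02,0x0f,0x12,0x03] = 95 8b 0a b4

  after D0: wrote 4B at 0x08 = 6abc6c95
  after D1: wrote 2B at 0x0a = 5e74
  after D2: wrote 7B at 0x00 = 6abc5e74196abc
  after D3: wrote 6B at 0x02 = 95b48bb0110a
  after D4: wrote 2B at 0x17 = 95b4
  after D5: wrote 8B at 0x0b = 6abc95b48bb0110a
query mem[0x02]=0x95, mem[0x0f]=0x8b, mem[0x12]=0x0a, mem[0x03]=0xb4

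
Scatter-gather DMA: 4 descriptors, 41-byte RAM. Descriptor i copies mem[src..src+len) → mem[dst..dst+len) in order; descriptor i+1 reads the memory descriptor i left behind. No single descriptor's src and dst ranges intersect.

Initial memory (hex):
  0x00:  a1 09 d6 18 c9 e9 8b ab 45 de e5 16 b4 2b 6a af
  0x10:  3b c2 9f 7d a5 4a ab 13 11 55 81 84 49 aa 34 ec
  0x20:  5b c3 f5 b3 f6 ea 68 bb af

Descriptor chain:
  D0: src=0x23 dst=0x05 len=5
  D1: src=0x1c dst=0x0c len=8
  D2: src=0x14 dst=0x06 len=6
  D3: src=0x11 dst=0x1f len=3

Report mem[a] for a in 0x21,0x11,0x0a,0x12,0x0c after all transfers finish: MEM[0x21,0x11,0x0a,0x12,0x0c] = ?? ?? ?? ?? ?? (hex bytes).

#0 dst[0x05+5] := {0xb3,0xf6,0xea,0x68,0xbb}
#1 dst[0x0c+8] := {0x49,0xaa,0x34,0xec,0x5b,0xc3,0xf5,0xb3}
#2 dst[0x06+6] := {0xa5,0x4a,0xab,0x13,0x11,0x55}
#3 dst[0x1f+3] := {0xc3,0xf5,0xb3}
query mem[0x21]=0xb3, mem[0x11]=0xc3, mem[0x0a]=0x11, mem[0x12]=0xf5, mem[0x0c]=0x49

MEM[0x21,0x11,0x0a,0x12,0x0c] = b3 c3 11 f5 49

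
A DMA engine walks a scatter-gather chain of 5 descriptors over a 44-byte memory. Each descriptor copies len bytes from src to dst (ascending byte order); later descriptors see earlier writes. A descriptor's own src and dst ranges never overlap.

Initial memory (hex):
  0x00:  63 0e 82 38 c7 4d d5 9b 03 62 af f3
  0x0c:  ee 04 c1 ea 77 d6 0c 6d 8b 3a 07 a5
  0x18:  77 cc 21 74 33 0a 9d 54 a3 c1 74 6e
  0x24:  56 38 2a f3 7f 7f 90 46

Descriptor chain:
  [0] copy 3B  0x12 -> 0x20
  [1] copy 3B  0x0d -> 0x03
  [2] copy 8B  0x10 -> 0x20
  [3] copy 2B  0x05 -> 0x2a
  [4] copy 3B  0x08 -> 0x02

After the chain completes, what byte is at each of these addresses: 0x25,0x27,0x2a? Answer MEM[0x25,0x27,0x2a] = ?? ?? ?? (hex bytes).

  after D0: wrote 3B at 0x20 = 0c6d8b
  after D1: wrote 3B at 0x03 = 04c1ea
  after D2: wrote 8B at 0x20 = 77d60c6d8b3a07a5
  after D3: wrote 2B at 0x2a = ead5
  after D4: wrote 3B at 0x02 = 0362af
query mem[0x25]=0x3a, mem[0x27]=0xa5, mem[0x2a]=0xea

MEM[0x25,0x27,0x2a] = 3a a5 ea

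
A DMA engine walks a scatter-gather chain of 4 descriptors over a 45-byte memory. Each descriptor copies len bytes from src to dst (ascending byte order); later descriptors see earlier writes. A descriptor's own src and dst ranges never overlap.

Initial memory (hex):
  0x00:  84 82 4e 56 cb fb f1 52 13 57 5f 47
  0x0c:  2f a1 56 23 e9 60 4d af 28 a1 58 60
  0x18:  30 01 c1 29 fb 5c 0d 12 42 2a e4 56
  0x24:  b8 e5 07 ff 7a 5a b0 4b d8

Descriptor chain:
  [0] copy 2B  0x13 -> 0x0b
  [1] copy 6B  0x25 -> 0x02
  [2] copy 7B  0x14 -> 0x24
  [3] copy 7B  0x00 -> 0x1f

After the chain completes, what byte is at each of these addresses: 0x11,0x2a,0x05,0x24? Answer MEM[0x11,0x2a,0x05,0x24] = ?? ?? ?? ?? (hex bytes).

D0: mem[0x0b..0x0c] <- [af 28]
D1: mem[0x02..0x07] <- [e5 07 ff 7a 5a b0]
D2: mem[0x24..0x2a] <- [28 a1 58 60 30 01 c1]
D3: mem[0x1f..0x25] <- [84 82 e5 07 ff 7a 5a]
query mem[0x11]=0x60, mem[0x2a]=0xc1, mem[0x05]=0x7a, mem[0x24]=0x7a

MEM[0x11,0x2a,0x05,0x24] = 60 c1 7a 7a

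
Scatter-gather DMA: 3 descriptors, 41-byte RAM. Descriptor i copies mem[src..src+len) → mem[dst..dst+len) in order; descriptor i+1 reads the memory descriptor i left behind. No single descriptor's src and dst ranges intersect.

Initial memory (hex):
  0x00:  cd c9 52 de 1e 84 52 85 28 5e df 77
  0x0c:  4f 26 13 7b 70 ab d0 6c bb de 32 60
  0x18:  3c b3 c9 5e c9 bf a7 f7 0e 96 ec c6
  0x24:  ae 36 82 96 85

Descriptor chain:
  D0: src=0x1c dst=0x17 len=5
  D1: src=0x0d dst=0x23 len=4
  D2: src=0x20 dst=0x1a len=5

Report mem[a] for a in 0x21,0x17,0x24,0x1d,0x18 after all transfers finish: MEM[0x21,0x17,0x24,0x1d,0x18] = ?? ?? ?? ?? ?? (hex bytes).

MEM[0x21,0x17,0x24,0x1d,0x18] = 96 c9 13 26 bf

#0 dst[0x17+5] := {0xc9,0xbf,0xa7,0xf7,0x0e}
#1 dst[0x23+4] := {0x26,0x13,0x7b,0x70}
#2 dst[0x1a+5] := {0x0e,0x96,0xec,0x26,0x13}
query mem[0x21]=0x96, mem[0x17]=0xc9, mem[0x24]=0x13, mem[0x1d]=0x26, mem[0x18]=0xbf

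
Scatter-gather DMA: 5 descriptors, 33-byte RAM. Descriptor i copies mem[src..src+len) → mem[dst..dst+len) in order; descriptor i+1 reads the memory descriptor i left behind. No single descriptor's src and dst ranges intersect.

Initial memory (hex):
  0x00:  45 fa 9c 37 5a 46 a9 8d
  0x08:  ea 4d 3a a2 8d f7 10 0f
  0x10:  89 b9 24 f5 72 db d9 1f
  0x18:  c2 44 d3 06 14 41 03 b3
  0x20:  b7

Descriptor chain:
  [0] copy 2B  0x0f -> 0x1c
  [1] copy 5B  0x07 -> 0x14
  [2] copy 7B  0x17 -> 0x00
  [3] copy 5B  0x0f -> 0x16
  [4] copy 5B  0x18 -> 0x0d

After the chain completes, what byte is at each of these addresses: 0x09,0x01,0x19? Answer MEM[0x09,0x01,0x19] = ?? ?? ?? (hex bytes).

[0] 0x0f->0x1c len=2 : 0f 89
[1] 0x07->0x14 len=5 : 8d ea 4d 3a a2
[2] 0x17->0x00 len=7 : 3a a2 44 d3 06 0f 89
[3] 0x0f->0x16 len=5 : 0f 89 b9 24 f5
[4] 0x18->0x0d len=5 : b9 24 f5 06 0f
query mem[0x09]=0x4d, mem[0x01]=0xa2, mem[0x19]=0x24

MEM[0x09,0x01,0x19] = 4d a2 24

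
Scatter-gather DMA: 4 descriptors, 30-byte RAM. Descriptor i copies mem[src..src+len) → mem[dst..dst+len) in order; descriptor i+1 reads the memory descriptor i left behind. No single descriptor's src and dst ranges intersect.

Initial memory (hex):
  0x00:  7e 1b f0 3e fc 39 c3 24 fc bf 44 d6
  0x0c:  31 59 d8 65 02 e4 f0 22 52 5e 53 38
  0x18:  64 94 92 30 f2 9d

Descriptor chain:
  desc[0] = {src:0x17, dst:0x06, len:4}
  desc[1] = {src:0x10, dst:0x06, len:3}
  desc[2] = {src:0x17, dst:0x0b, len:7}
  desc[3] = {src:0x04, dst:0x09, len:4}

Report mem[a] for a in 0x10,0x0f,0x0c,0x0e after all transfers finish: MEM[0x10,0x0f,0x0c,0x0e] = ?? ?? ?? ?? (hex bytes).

[0] 0x17->0x06 len=4 : 38 64 94 92
[1] 0x10->0x06 len=3 : 02 e4 f0
[2] 0x17->0x0b len=7 : 38 64 94 92 30 f2 9d
[3] 0x04->0x09 len=4 : fc 39 02 e4
query mem[0x10]=0xf2, mem[0x0f]=0x30, mem[0x0c]=0xe4, mem[0x0e]=0x92

MEM[0x10,0x0f,0x0c,0x0e] = f2 30 e4 92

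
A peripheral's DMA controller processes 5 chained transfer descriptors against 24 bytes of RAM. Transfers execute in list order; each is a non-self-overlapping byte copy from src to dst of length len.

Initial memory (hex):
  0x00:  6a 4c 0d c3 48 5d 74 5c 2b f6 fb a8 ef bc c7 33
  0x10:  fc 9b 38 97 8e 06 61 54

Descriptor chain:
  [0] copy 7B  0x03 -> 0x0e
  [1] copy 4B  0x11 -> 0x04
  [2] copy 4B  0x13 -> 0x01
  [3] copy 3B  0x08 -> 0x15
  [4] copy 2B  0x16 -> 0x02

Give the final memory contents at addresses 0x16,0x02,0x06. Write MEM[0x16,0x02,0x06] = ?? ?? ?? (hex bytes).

D0: mem[0x0e..0x14] <- [c3 48 5d 74 5c 2b f6]
D1: mem[0x04..0x07] <- [74 5c 2b f6]
D2: mem[0x01..0x04] <- [2b f6 06 61]
D3: mem[0x15..0x17] <- [2b f6 fb]
D4: mem[0x02..0x03] <- [f6 fb]
query mem[0x16]=0xf6, mem[0x02]=0xf6, mem[0x06]=0x2b

MEM[0x16,0x02,0x06] = f6 f6 2b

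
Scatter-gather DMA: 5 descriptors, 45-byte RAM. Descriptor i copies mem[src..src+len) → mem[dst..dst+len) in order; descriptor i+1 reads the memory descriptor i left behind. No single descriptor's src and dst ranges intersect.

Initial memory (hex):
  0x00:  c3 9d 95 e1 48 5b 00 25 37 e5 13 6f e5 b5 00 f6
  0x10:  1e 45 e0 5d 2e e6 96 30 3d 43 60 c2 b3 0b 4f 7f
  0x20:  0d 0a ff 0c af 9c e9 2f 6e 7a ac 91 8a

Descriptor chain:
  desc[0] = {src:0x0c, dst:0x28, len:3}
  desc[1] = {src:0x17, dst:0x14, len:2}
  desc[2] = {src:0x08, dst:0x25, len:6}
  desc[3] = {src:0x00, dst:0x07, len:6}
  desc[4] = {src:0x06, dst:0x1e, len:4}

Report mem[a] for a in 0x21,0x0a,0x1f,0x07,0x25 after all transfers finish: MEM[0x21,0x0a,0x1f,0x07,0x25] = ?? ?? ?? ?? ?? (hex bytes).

D0: mem[0x28..0x2a] <- [e5 b5 00]
D1: mem[0x14..0x15] <- [30 3d]
D2: mem[0x25..0x2a] <- [37 e5 13 6f e5 b5]
D3: mem[0x07..0x0c] <- [c3 9d 95 e1 48 5b]
D4: mem[0x1e..0x21] <- [00 c3 9d 95]
query mem[0x21]=0x95, mem[0x0a]=0xe1, mem[0x1f]=0xc3, mem[0x07]=0xc3, mem[0x25]=0x37

MEM[0x21,0x0a,0x1f,0x07,0x25] = 95 e1 c3 c3 37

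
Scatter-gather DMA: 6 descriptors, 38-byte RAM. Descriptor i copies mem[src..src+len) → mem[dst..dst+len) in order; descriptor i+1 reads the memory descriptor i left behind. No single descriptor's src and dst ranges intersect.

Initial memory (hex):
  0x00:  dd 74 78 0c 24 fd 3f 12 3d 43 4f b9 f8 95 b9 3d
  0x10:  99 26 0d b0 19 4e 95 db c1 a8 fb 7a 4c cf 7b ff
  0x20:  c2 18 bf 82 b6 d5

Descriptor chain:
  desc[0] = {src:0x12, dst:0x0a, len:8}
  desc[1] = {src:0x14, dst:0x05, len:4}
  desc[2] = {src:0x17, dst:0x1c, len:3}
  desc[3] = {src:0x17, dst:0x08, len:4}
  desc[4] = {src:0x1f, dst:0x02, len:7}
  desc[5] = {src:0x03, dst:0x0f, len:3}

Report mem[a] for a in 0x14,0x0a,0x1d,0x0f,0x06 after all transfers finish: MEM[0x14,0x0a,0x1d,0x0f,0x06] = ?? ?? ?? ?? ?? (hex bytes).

MEM[0x14,0x0a,0x1d,0x0f,0x06] = 19 a8 c1 c2 82

#0 dst[0x0a+8] := {0x0d,0xb0,0x19,0x4e,0x95,0xdb,0xc1,0xa8}
#1 dst[0x05+4] := {0x19,0x4e,0x95,0xdb}
#2 dst[0x1c+3] := {0xdb,0xc1,0xa8}
#3 dst[0x08+4] := {0xdb,0xc1,0xa8,0xfb}
#4 dst[0x02+7] := {0xff,0xc2,0x18,0xbf,0x82,0xb6,0xd5}
#5 dst[0x0f+3] := {0xc2,0x18,0xbf}
query mem[0x14]=0x19, mem[0x0a]=0xa8, mem[0x1d]=0xc1, mem[0x0f]=0xc2, mem[0x06]=0x82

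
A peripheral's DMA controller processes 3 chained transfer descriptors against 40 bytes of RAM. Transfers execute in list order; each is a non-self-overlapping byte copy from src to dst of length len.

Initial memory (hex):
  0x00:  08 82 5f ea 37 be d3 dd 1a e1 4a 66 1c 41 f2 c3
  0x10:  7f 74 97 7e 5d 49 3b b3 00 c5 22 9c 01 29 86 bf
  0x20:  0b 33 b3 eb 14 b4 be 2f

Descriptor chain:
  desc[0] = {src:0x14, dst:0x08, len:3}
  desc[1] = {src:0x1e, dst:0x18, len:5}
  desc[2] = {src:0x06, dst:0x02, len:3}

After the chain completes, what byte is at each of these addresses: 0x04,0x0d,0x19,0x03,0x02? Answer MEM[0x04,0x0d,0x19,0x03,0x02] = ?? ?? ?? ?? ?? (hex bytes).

MEM[0x04,0x0d,0x19,0x03,0x02] = 5d 41 bf dd d3

[0] 0x14->0x08 len=3 : 5d 49 3b
[1] 0x1e->0x18 len=5 : 86 bf 0b 33 b3
[2] 0x06->0x02 len=3 : d3 dd 5d
query mem[0x04]=0x5d, mem[0x0d]=0x41, mem[0x19]=0xbf, mem[0x03]=0xdd, mem[0x02]=0xd3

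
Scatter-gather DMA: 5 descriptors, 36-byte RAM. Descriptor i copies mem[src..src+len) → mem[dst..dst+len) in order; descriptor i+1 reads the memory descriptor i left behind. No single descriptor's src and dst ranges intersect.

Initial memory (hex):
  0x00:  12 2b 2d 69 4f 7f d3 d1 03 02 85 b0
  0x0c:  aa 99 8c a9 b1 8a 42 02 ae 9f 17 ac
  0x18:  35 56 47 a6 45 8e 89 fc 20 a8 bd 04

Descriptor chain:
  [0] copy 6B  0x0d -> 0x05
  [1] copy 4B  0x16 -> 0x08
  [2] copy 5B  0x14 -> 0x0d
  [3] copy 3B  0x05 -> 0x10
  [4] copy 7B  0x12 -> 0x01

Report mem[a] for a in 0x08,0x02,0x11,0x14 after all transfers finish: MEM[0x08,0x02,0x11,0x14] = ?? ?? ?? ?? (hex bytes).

MEM[0x08,0x02,0x11,0x14] = 17 02 8c ae

D0: mem[0x05..0x0a] <- [99 8c a9 b1 8a 42]
D1: mem[0x08..0x0b] <- [17 ac 35 56]
D2: mem[0x0d..0x11] <- [ae 9f 17 ac 35]
D3: mem[0x10..0x12] <- [99 8c a9]
D4: mem[0x01..0x07] <- [a9 02 ae 9f 17 ac 35]
query mem[0x08]=0x17, mem[0x02]=0x02, mem[0x11]=0x8c, mem[0x14]=0xae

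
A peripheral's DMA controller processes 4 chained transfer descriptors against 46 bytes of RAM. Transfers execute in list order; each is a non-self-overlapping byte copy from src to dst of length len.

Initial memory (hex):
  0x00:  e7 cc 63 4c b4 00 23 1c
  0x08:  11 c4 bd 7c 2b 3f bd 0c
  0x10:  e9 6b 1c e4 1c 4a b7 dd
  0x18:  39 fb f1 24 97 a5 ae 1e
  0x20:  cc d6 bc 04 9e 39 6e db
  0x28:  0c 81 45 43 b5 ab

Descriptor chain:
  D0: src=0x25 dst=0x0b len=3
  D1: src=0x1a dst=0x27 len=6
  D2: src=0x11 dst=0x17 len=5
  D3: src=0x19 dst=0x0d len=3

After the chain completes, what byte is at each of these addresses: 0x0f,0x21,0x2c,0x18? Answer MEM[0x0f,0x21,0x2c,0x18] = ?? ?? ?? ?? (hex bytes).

MEM[0x0f,0x21,0x2c,0x18] = 4a d6 1e 1c

D0: mem[0x0b..0x0d] <- [39 6e db]
D1: mem[0x27..0x2c] <- [f1 24 97 a5 ae 1e]
D2: mem[0x17..0x1b] <- [6b 1c e4 1c 4a]
D3: mem[0x0d..0x0f] <- [e4 1c 4a]
query mem[0x0f]=0x4a, mem[0x21]=0xd6, mem[0x2c]=0x1e, mem[0x18]=0x1c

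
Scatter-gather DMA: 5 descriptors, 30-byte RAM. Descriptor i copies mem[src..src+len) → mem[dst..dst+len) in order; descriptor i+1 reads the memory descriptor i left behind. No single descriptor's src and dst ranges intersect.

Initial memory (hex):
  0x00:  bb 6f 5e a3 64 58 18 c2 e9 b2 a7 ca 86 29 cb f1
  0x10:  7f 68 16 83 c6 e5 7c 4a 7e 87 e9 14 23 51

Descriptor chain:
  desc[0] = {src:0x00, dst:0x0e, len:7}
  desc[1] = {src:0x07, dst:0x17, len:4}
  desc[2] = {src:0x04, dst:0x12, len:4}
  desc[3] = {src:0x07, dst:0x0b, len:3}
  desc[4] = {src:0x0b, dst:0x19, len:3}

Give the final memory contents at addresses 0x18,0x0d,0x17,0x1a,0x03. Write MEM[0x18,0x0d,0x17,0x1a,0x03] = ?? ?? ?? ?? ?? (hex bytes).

#0 dst[0x0e+7] := {0xbb,0x6f,0x5e,0xa3,0x64,0x58,0x18}
#1 dst[0x17+4] := {0xc2,0xe9,0xb2,0xa7}
#2 dst[0x12+4] := {0x64,0x58,0x18,0xc2}
#3 dst[0x0b+3] := {0xc2,0xe9,0xb2}
#4 dst[0x19+3] := {0xc2,0xe9,0xb2}
query mem[0x18]=0xe9, mem[0x0d]=0xb2, mem[0x17]=0xc2, mem[0x1a]=0xe9, mem[0x03]=0xa3

MEM[0x18,0x0d,0x17,0x1a,0x03] = e9 b2 c2 e9 a3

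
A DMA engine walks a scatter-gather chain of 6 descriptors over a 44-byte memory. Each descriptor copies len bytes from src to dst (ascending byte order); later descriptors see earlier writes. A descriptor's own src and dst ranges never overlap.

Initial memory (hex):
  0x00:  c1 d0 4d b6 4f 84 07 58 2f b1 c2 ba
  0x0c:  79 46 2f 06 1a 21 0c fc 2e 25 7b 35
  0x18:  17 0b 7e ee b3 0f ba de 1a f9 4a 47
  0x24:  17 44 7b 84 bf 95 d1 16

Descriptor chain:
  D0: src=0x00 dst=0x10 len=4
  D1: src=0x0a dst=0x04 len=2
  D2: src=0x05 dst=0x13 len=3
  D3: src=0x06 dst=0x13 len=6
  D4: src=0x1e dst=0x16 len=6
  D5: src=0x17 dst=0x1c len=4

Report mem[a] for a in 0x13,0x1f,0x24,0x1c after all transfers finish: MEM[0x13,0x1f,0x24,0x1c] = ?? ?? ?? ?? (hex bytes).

MEM[0x13,0x1f,0x24,0x1c] = 07 4a 17 de

  after D0: wrote 4B at 0x10 = c1d04db6
  after D1: wrote 2B at 0x04 = c2ba
  after D2: wrote 3B at 0x13 = ba0758
  after D3: wrote 6B at 0x13 = 07582fb1c2ba
  after D4: wrote 6B at 0x16 = bade1af94a47
  after D5: wrote 4B at 0x1c = de1af94a
query mem[0x13]=0x07, mem[0x1f]=0x4a, mem[0x24]=0x17, mem[0x1c]=0xde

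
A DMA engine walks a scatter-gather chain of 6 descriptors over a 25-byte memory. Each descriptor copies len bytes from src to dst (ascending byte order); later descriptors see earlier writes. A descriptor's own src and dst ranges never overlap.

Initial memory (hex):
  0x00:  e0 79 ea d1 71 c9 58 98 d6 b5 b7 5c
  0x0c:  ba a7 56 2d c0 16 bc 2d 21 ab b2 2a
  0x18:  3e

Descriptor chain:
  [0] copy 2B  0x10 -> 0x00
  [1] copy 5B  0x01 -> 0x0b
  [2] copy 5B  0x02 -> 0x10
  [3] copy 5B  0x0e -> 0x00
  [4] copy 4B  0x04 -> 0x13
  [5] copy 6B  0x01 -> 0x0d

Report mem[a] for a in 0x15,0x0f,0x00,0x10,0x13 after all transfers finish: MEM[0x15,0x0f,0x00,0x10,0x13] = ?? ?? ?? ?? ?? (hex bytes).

MEM[0x15,0x0f,0x00,0x10,0x13] = 58 d1 71 71 71

  after D0: wrote 2B at 0x00 = c016
  after D1: wrote 5B at 0x0b = 16ead171c9
  after D2: wrote 5B at 0x10 = ead171c958
  after D3: wrote 5B at 0x00 = 71c9ead171
  after D4: wrote 4B at 0x13 = 71c95898
  after D5: wrote 6B at 0x0d = c9ead171c958
query mem[0x15]=0x58, mem[0x0f]=0xd1, mem[0x00]=0x71, mem[0x10]=0x71, mem[0x13]=0x71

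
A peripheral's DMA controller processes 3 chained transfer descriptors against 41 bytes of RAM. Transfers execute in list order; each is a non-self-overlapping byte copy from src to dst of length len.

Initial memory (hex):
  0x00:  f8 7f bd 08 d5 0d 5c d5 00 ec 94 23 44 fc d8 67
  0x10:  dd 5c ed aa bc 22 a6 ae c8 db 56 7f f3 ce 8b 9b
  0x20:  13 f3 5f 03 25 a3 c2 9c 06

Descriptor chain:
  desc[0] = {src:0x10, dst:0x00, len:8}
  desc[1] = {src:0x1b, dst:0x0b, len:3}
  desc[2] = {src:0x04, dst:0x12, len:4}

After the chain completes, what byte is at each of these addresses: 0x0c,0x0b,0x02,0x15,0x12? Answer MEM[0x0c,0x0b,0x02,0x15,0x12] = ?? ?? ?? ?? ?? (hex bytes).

D0: mem[0x00..0x07] <- [dd 5c ed aa bc 22 a6 ae]
D1: mem[0x0b..0x0d] <- [7f f3 ce]
D2: mem[0x12..0x15] <- [bc 22 a6 ae]
query mem[0x0c]=0xf3, mem[0x0b]=0x7f, mem[0x02]=0xed, mem[0x15]=0xae, mem[0x12]=0xbc

MEM[0x0c,0x0b,0x02,0x15,0x12] = f3 7f ed ae bc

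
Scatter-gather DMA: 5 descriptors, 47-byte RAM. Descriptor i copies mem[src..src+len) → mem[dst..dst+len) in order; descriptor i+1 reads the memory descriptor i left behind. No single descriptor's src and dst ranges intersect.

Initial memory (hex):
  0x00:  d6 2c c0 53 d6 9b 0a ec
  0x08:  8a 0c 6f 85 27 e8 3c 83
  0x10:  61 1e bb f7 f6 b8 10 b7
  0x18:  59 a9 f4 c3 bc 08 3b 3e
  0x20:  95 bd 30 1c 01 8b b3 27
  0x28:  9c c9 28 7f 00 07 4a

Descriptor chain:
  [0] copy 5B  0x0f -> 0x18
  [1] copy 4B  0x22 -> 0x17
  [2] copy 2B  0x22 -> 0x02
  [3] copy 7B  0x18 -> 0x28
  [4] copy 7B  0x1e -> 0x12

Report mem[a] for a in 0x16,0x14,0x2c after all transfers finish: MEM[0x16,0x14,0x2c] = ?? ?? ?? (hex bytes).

D0: mem[0x18..0x1c] <- [83 61 1e bb f7]
D1: mem[0x17..0x1a] <- [30 1c 01 8b]
D2: mem[0x02..0x03] <- [30 1c]
D3: mem[0x28..0x2e] <- [1c 01 8b bb f7 08 3b]
D4: mem[0x12..0x18] <- [3b 3e 95 bd 30 1c 01]
query mem[0x16]=0x30, mem[0x14]=0x95, mem[0x2c]=0xf7

MEM[0x16,0x14,0x2c] = 30 95 f7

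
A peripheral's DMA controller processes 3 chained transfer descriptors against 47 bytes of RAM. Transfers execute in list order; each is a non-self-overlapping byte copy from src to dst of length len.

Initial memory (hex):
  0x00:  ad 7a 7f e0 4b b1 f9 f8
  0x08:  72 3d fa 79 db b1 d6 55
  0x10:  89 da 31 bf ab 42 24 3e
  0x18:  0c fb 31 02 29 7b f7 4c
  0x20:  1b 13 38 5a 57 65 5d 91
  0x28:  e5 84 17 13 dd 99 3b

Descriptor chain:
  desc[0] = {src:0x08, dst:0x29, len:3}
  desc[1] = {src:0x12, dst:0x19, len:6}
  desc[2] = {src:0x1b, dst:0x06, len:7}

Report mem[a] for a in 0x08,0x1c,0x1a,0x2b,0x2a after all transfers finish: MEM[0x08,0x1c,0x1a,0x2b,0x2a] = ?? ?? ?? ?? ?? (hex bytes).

MEM[0x08,0x1c,0x1a,0x2b,0x2a] = 24 42 bf fa 3d

D0: mem[0x29..0x2b] <- [72 3d fa]
D1: mem[0x19..0x1e] <- [31 bf ab 42 24 3e]
D2: mem[0x06..0x0c] <- [ab 42 24 3e 4c 1b 13]
query mem[0x08]=0x24, mem[0x1c]=0x42, mem[0x1a]=0xbf, mem[0x2b]=0xfa, mem[0x2a]=0x3d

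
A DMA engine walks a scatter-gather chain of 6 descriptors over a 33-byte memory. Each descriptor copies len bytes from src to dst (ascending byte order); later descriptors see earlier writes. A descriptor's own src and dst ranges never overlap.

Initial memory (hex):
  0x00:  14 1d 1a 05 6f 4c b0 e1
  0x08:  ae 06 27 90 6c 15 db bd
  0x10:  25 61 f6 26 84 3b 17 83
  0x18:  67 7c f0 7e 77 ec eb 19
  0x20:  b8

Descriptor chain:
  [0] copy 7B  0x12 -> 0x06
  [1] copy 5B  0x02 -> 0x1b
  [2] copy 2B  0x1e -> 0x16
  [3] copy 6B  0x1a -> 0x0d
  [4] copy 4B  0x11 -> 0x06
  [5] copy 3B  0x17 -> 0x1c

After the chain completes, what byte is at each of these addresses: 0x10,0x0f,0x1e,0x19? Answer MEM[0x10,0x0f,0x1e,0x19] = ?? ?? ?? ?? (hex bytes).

#0 dst[0x06+7] := {0xf6,0x26,0x84,0x3b,0x17,0x83,0x67}
#1 dst[0x1b+5] := {0x1a,0x05,0x6f,0x4c,0xf6}
#2 dst[0x16+2] := {0x4c,0xf6}
#3 dst[0x0d+6] := {0xf0,0x1a,0x05,0x6f,0x4c,0xf6}
#4 dst[0x06+4] := {0x4c,0xf6,0x26,0x84}
#5 dst[0x1c+3] := {0xf6,0x67,0x7c}
query mem[0x10]=0x6f, mem[0x0f]=0x05, mem[0x1e]=0x7c, mem[0x19]=0x7c

MEM[0x10,0x0f,0x1e,0x19] = 6f 05 7c 7c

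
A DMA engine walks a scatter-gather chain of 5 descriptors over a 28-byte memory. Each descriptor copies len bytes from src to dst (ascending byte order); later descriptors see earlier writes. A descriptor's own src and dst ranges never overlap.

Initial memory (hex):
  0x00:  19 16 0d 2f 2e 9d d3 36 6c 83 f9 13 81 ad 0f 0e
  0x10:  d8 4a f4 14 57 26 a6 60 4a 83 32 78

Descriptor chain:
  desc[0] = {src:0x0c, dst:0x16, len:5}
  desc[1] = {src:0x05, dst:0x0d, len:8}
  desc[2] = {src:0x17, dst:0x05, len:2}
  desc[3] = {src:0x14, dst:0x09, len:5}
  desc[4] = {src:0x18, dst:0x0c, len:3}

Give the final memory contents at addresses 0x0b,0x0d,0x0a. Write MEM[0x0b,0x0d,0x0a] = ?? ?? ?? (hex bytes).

[0] 0x0c->0x16 len=5 : 81 ad 0f 0e d8
[1] 0x05->0x0d len=8 : 9d d3 36 6c 83 f9 13 81
[2] 0x17->0x05 len=2 : ad 0f
[3] 0x14->0x09 len=5 : 81 26 81 ad 0f
[4] 0x18->0x0c len=3 : 0f 0e d8
query mem[0x0b]=0x81, mem[0x0d]=0x0e, mem[0x0a]=0x26

MEM[0x0b,0x0d,0x0a] = 81 0e 26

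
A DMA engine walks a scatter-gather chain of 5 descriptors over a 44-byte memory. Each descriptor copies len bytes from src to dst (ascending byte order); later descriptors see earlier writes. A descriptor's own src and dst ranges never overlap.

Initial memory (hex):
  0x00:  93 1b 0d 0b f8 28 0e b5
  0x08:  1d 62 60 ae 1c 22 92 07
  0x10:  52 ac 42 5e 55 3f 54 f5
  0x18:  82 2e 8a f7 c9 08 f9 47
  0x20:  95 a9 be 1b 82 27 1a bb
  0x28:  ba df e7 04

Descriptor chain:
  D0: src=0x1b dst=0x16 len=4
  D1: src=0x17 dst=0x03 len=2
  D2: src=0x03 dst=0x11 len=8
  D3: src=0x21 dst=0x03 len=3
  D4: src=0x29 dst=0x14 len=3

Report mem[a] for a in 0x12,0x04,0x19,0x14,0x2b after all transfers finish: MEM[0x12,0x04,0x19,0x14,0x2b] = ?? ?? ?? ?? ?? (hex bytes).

#0 dst[0x16+4] := {0xf7,0xc9,0x08,0xf9}
#1 dst[0x03+2] := {0xc9,0x08}
#2 dst[0x11+8] := {0xc9,0x08,0x28,0x0e,0xb5,0x1d,0x62,0x60}
#3 dst[0x03+3] := {0xa9,0xbe,0x1b}
#4 dst[0x14+3] := {0xdf,0xe7,0x04}
query mem[0x12]=0x08, mem[0x04]=0xbe, mem[0x19]=0xf9, mem[0x14]=0xdf, mem[0x2b]=0x04

MEM[0x12,0x04,0x19,0x14,0x2b] = 08 be f9 df 04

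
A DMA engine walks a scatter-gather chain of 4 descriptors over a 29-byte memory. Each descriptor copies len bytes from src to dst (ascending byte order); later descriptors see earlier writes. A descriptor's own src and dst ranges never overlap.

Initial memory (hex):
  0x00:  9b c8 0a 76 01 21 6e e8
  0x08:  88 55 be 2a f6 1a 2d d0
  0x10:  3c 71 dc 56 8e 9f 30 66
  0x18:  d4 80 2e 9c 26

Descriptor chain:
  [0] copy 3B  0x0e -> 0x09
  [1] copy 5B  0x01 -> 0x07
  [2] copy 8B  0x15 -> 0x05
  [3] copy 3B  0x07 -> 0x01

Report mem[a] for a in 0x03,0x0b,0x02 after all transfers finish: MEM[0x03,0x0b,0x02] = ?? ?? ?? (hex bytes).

#0 dst[0x09+3] := {0x2d,0xd0,0x3c}
#1 dst[0x07+5] := {0xc8,0x0a,0x76,0x01,0x21}
#2 dst[0x05+8] := {0x9f,0x30,0x66,0xd4,0x80,0x2e,0x9c,0x26}
#3 dst[0x01+3] := {0x66,0xd4,0x80}
query mem[0x03]=0x80, mem[0x0b]=0x9c, mem[0x02]=0xd4

MEM[0x03,0x0b,0x02] = 80 9c d4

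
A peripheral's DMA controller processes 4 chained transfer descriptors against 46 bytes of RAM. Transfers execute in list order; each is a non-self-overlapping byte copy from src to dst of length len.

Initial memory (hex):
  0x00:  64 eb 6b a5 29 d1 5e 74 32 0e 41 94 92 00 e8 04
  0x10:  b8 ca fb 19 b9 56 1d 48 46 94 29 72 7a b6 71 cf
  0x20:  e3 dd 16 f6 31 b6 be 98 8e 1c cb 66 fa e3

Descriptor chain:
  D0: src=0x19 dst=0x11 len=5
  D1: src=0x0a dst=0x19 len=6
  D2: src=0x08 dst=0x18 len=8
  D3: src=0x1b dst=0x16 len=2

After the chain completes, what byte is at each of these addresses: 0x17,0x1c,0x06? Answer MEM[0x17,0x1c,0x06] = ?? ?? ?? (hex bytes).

MEM[0x17,0x1c,0x06] = 92 92 5e

#0 dst[0x11+5] := {0x94,0x29,0x72,0x7a,0xb6}
#1 dst[0x19+6] := {0x41,0x94,0x92,0x00,0xe8,0x04}
#2 dst[0x18+8] := {0x32,0x0e,0x41,0x94,0x92,0x00,0xe8,0x04}
#3 dst[0x16+2] := {0x94,0x92}
query mem[0x17]=0x92, mem[0x1c]=0x92, mem[0x06]=0x5e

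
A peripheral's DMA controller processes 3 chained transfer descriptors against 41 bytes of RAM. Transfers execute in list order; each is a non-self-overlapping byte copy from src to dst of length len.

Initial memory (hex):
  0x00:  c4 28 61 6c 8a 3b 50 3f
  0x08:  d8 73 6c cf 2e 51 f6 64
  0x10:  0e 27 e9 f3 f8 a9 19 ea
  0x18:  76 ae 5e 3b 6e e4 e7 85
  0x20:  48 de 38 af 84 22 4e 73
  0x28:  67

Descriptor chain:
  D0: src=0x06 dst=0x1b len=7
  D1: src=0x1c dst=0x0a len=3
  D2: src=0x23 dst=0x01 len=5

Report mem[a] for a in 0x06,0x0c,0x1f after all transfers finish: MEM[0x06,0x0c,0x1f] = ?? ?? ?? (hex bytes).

MEM[0x06,0x0c,0x1f] = 50 73 6c

D0: mem[0x1b..0x21] <- [50 3f d8 73 6c cf 2e]
D1: mem[0x0a..0x0c] <- [3f d8 73]
D2: mem[0x01..0x05] <- [af 84 22 4e 73]
query mem[0x06]=0x50, mem[0x0c]=0x73, mem[0x1f]=0x6c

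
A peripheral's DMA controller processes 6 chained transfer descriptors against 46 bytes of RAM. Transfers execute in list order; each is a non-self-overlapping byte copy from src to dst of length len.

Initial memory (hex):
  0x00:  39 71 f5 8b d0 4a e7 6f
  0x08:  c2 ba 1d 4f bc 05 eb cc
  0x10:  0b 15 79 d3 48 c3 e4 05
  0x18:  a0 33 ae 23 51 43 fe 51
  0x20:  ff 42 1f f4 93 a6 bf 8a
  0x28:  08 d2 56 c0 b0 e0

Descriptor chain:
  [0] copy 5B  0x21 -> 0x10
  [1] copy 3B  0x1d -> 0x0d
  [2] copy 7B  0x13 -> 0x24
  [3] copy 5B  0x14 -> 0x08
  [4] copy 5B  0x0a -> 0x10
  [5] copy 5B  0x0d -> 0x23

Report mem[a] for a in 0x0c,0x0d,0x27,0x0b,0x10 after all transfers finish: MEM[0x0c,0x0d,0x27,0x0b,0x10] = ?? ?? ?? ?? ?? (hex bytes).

MEM[0x0c,0x0d,0x27,0x0b,0x10] = a0 43 05 05 e4

[0] 0x21->0x10 len=5 : 42 1f f4 93 a6
[1] 0x1d->0x0d len=3 : 43 fe 51
[2] 0x13->0x24 len=7 : 93 a6 c3 e4 05 a0 33
[3] 0x14->0x08 len=5 : a6 c3 e4 05 a0
[4] 0x0a->0x10 len=5 : e4 05 a0 43 fe
[5] 0x0d->0x23 len=5 : 43 fe 51 e4 05
query mem[0x0c]=0xa0, mem[0x0d]=0x43, mem[0x27]=0x05, mem[0x0b]=0x05, mem[0x10]=0xe4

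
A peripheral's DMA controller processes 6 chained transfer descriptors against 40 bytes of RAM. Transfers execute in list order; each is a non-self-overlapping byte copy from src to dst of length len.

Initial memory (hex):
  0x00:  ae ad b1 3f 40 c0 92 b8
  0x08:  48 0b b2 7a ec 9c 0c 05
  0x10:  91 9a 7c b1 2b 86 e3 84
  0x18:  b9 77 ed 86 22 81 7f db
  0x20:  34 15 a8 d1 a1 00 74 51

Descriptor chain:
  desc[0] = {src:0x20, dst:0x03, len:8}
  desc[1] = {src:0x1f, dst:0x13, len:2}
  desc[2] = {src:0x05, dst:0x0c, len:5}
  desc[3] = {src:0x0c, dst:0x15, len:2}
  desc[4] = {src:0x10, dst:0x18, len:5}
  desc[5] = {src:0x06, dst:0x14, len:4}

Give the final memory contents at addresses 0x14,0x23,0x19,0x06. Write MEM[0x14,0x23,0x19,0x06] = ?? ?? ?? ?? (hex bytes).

MEM[0x14,0x23,0x19,0x06] = d1 d1 9a d1

[0] 0x20->0x03 len=8 : 34 15 a8 d1 a1 00 74 51
[1] 0x1f->0x13 len=2 : db 34
[2] 0x05->0x0c len=5 : a8 d1 a1 00 74
[3] 0x0c->0x15 len=2 : a8 d1
[4] 0x10->0x18 len=5 : 74 9a 7c db 34
[5] 0x06->0x14 len=4 : d1 a1 00 74
query mem[0x14]=0xd1, mem[0x23]=0xd1, mem[0x19]=0x9a, mem[0x06]=0xd1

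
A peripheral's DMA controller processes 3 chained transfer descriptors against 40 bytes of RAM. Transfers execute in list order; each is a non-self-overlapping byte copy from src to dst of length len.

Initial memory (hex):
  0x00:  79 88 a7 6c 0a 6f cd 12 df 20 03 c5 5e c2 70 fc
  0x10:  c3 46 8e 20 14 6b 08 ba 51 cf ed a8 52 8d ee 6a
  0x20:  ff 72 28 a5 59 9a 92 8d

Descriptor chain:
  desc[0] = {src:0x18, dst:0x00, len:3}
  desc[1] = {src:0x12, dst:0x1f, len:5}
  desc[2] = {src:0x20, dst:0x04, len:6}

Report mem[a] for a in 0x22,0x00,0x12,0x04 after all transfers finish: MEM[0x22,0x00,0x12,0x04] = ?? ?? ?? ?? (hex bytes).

MEM[0x22,0x00,0x12,0x04] = 6b 51 8e 20

#0 dst[0x00+3] := {0x51,0xcf,0xed}
#1 dst[0x1f+5] := {0x8e,0x20,0x14,0x6b,0x08}
#2 dst[0x04+6] := {0x20,0x14,0x6b,0x08,0x59,0x9a}
query mem[0x22]=0x6b, mem[0x00]=0x51, mem[0x12]=0x8e, mem[0x04]=0x20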